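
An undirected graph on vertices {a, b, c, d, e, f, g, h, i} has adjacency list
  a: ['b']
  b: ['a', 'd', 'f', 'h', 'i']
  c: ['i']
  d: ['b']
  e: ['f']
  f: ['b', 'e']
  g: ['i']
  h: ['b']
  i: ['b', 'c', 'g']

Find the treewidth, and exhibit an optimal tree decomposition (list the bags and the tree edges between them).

Each bag holds 2 vertices, so the decomposition has width 1, which upper-bounds the treewidth. Since G has at least one edge (e.g. f–b), it is not an edgeless graph, so tw(G) ≥ 1. Therefore the treewidth is 1.

Treewidth 1.
One such decomposition:
Bags: B1 = {b, f}  B2 = {b, i}  B3 = {b, d}  B4 = {c, i}  B5 = {b, h}  B6 = {g, i}  B7 = {a, b}  B8 = {e, f}
Tree: B1–B2, B2–B3, B2–B4, B3–B5, B4–B6, B5–B7, B1–B8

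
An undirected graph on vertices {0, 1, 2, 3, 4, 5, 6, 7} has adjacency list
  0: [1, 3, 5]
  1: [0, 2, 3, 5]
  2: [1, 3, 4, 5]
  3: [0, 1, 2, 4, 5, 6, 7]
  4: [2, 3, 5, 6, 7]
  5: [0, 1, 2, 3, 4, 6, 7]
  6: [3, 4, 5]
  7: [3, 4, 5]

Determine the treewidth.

A width-3 tree decomposition is:
Bags: B1 = {2, 3, 4, 5}  B2 = {1, 2, 3, 5}  B3 = {3, 4, 5, 7}  B4 = {3, 4, 5, 6}  B5 = {0, 1, 3, 5}
Tree: B1–B2, B1–B3, B3–B4, B2–B5
The largest bag has 4 vertices, giving width 3; this decomposition certifies tw(G) ≤ 3. On the other hand G contains the 4-clique {0, 1, 3, 5}. A clique must lie in a single bag of any decomposition, so no decomposition can have width below 3. Therefore the treewidth is 3.

3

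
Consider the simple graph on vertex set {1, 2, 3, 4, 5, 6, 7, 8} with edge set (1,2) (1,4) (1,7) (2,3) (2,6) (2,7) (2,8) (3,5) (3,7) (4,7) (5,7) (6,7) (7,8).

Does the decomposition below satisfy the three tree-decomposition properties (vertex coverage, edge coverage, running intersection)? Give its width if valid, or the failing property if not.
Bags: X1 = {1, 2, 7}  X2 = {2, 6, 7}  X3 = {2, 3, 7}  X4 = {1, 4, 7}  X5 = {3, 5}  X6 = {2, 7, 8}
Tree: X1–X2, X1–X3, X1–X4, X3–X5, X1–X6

A tree decomposition must satisfy three properties: every vertex lies in some bag; for every edge, both endpoints lie together in some bag; and for every vertex, the bags containing it form a connected subtree. Here edge (7,5) lies in no bag, so the decomposition is invalid.

No — edge (7,5) lies in no bag.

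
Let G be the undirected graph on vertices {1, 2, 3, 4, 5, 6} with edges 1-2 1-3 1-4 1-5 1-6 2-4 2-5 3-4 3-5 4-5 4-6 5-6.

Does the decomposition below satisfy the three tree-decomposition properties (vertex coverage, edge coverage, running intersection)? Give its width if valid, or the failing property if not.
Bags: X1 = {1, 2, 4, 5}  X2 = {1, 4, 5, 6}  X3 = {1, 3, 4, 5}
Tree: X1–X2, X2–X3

Vertex coverage: the bags together contain {1, 2, 3, 4, 5, 6}, the full vertex set. Edge coverage: each edge of G has both endpoints in at least one bag. Running intersection: for every vertex, the bags containing it form a connected subtree. All three properties hold, so this is a valid tree decomposition of width max|bag| − 1 = 3, and hence tw(G) ≤ 3.

Yes; width 3.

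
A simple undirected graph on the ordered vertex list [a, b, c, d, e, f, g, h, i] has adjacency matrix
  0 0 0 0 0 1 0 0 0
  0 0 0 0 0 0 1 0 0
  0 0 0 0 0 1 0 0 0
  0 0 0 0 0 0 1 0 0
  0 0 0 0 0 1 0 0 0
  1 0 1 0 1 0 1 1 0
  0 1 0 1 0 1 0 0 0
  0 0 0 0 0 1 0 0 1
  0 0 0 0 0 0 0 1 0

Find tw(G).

1

A width-1 tree decomposition is:
Bags: B1 = {f, h}  B2 = {h, i}  B3 = {f, g}  B4 = {c, f}  B5 = {e, f}  B6 = {b, g}  B7 = {d, g}  B8 = {a, f}
Tree: B1–B2, B1–B3, B1–B4, B4–B5, B3–B6, B3–B7, B4–B8
The largest bag has 2 vertices, giving width 1; this decomposition certifies tw(G) ≤ 1. G has an edge, so its treewidth is at least 1. Hence tw(G) = 1 exactly.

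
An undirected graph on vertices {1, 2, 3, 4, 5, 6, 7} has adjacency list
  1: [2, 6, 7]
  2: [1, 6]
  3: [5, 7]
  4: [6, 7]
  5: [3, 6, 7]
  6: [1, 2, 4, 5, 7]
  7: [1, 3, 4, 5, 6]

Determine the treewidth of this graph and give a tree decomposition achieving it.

Treewidth 2.
One optimal decomposition is:
Bags: B1 = {5, 6, 7}  B2 = {1, 6, 7}  B3 = {1, 2, 6}  B4 = {3, 5, 7}  B5 = {4, 6, 7}
Tree: B1–B2, B2–B3, B1–B4, B2–B5

The largest bag has 3 vertices, giving width 2; this decomposition certifies tw(G) ≤ 2. Conversely, {3, 5, 7} is a clique of size 3, and the vertices of any clique must share a bag in every tree decomposition; so some bag has ≥ 3 vertices and tw(G) ≥ 2. Combining the bounds, tw(G) = 2.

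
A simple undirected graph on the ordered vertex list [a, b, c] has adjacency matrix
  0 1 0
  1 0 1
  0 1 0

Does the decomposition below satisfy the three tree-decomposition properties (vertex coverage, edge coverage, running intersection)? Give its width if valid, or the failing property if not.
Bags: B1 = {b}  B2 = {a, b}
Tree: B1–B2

No — vertex c appears in no bag.

A tree decomposition must satisfy three properties: every vertex lies in some bag; for every edge, both endpoints lie together in some bag; and for every vertex, the bags containing it form a connected subtree. Here vertex c appears in no bag, so the decomposition is invalid.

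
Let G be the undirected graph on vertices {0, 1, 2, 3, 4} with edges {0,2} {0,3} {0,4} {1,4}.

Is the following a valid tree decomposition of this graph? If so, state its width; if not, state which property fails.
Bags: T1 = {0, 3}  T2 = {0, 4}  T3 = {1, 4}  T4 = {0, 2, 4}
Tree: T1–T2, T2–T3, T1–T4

A tree decomposition must satisfy three properties: every vertex lies in some bag; for every edge, both endpoints lie together in some bag; and for every vertex, the bags containing it form a connected subtree. Here bags containing vertex 4 are not connected in the tree, so the decomposition is invalid.

No — bags containing vertex 4 are not connected in the tree.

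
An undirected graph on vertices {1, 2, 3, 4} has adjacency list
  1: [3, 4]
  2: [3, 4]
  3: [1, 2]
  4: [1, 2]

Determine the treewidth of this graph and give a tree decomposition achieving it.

Each bag holds 3 vertices, so the decomposition has width 2, which upper-bounds the treewidth. Since 3–2–4–1–3 is a cycle in G, G is not acyclic. Forests are exactly the graphs of treewidth ≤ 1, so tw(G) ≥ 2. Hence tw(G) = 2 exactly.

Treewidth 2.
Bags: B1 = {2, 3, 4}  B2 = {1, 3, 4}
Tree: B1–B2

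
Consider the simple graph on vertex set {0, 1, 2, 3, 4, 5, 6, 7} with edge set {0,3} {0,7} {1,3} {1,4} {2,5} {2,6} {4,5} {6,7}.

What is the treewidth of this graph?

2

A width-2 tree decomposition is:
Bags: B1 = {0, 1, 3}  B2 = {0, 1, 7}  B3 = {1, 6, 7}  B4 = {1, 2, 6}  B5 = {1, 2, 5}  B6 = {1, 4, 5}
Tree: B1–B2, B2–B3, B3–B4, B4–B5, B5–B6
Each bag holds 3 vertices, so the decomposition has width 2, which upper-bounds the treewidth. For the lower bound, G contains the cycle 1–3–0–7–6–2–5–4–1, so G is not a forest; only forests have treewidth ≤ 1, hence tw(G) ≥ 2. Hence tw(G) = 2 exactly.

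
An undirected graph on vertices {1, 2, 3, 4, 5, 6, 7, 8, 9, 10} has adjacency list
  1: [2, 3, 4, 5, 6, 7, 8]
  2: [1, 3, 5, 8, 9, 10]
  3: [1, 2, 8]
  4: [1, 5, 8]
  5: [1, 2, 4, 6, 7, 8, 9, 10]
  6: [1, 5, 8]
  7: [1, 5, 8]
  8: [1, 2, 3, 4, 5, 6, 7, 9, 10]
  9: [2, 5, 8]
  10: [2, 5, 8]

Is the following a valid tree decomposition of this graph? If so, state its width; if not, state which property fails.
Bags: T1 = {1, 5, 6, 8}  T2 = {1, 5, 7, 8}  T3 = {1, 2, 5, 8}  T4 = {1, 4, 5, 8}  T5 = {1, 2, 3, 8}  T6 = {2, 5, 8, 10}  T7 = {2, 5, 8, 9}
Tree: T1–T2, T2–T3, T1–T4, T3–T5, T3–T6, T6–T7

Yes; width 3.

Every vertex of G appears in some bag (union = {1, 2, 3, 4, 5, 6, 7, 8, 9, 10}); every edge is covered by a bag; and for each vertex v the set of bags containing v is connected in the bag tree. The decomposition is therefore valid. The largest bag has 4 vertices, so the width is 3.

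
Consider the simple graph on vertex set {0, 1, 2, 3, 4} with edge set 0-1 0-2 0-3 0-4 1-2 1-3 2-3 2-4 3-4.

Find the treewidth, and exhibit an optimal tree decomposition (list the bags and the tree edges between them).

Treewidth 3.
Bags: B1 = {0, 1, 2, 3}  B2 = {0, 2, 3, 4}
Tree: B1–B2

Each bag holds 4 vertices, so the decomposition has width 3, which upper-bounds the treewidth. Conversely, {0, 1, 2, 3} is a clique of size 4, and the vertices of any clique must share a bag in every tree decomposition; so some bag has ≥ 4 vertices and tw(G) ≥ 3. The upper and lower bounds meet at 3, so that is the treewidth.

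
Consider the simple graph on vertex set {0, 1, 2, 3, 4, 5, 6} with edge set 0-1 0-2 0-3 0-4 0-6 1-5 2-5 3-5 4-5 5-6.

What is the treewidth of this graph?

A width-2 tree decomposition is:
Bags: B1 = {0, 2, 5}  B2 = {0, 3, 5}  B3 = {0, 1, 5}  B4 = {0, 4, 5}  B5 = {0, 5, 6}
Tree: B1–B2, B2–B3, B3–B4, B4–B5
Each bag holds 3 vertices, so the decomposition has width 2, which upper-bounds the treewidth. The edges 0–2–5–3–0 form a cycle, so G is not a tree and its treewidth is at least 2. The upper and lower bounds meet at 2, so that is the treewidth.

2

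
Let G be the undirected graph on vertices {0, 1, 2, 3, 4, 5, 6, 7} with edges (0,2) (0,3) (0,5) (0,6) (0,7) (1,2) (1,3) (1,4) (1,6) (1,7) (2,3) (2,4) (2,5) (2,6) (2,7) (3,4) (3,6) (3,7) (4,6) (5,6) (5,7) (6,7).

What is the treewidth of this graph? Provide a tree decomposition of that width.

The largest bag has 5 vertices, giving width 4; this decomposition certifies tw(G) ≤ 4. On the other hand G contains the 5-clique {0, 2, 3, 6, 7}. A clique must lie in a single bag of any decomposition, so no decomposition can have width below 4. The upper and lower bounds meet at 4, so that is the treewidth.

Treewidth 4.
Bags: B1 = {0, 2, 3, 6, 7}  B2 = {1, 2, 3, 6, 7}  B3 = {0, 2, 5, 6, 7}  B4 = {1, 2, 3, 4, 6}
Tree: B1–B2, B1–B3, B2–B4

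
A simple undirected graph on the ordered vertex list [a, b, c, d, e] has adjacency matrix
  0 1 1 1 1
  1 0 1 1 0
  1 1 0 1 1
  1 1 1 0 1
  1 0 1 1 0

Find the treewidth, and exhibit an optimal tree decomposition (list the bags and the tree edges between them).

Every bag has size at most 4, so the width is 4 − 1 = 3 and tw(G) ≤ 3. On the other hand G contains the 4-clique {a, c, d, e}. A clique must lie in a single bag of any decomposition, so no decomposition can have width below 3. Combining the bounds, tw(G) = 3.

Treewidth 3.
One such decomposition:
Bags: B1 = {a, b, c, d}  B2 = {a, c, d, e}
Tree: B1–B2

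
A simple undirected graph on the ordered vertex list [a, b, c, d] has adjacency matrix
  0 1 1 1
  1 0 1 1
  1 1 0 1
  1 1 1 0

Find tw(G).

3

A width-3 tree decomposition is:
Bags: B1 = {a, b, c, d}
Tree: (single bag)
With just one bag of size 4, the width is 4 − 1 = 3, so tw(G) ≤ 3. On the other hand G contains the 4-clique {a, b, c, d}. A clique must lie in a single bag of any decomposition, so no decomposition can have width below 3. Combining the bounds, tw(G) = 3.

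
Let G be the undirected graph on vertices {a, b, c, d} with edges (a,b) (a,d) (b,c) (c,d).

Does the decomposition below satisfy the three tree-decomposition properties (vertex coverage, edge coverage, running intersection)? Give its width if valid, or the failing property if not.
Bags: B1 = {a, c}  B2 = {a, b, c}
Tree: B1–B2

A tree decomposition must satisfy three properties: every vertex lies in some bag; for every edge, both endpoints lie together in some bag; and for every vertex, the bags containing it form a connected subtree. Here vertex d appears in no bag, so the decomposition is invalid.

No — vertex d appears in no bag.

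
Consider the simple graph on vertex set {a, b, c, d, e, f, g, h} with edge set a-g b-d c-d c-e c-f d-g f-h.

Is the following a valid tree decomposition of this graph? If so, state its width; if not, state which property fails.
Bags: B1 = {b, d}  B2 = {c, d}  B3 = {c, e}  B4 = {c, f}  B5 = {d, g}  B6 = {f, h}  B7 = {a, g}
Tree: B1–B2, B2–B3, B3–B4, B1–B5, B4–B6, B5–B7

Vertex coverage: the bags together contain {a, b, c, d, e, f, g, h}, the full vertex set. Edge coverage: each edge of G has both endpoints in at least one bag. Running intersection: for every vertex, the bags containing it form a connected subtree. All three properties hold, so this is a valid tree decomposition of width max|bag| − 1 = 1, and hence tw(G) ≤ 1.

Yes; width 1.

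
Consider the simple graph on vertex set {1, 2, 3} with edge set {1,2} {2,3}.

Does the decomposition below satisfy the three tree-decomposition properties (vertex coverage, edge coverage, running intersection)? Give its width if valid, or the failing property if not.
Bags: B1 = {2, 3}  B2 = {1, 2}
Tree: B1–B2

Checking the three conditions: (i) the bags cover all of {1, 2, 3}; (ii) for each edge, some bag contains both endpoints; (iii) the bags containing any fixed vertex form a subtree. All hold, so the decomposition is valid with width 2 − 1 = 1.

Yes; width 1.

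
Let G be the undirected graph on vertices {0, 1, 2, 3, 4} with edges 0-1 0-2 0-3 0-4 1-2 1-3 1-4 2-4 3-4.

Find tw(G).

3

A width-3 tree decomposition is:
Bags: B1 = {0, 1, 2, 4}  B2 = {0, 1, 3, 4}
Tree: B1–B2
The largest bag has 4 vertices, giving width 3; this decomposition certifies tw(G) ≤ 3. For the lower bound, the 4 vertices {0, 1, 2, 4} are pairwise adjacent, and any tree decomposition puts a clique entirely inside one bag — forcing width ≥ 3. Combining the bounds, tw(G) = 3.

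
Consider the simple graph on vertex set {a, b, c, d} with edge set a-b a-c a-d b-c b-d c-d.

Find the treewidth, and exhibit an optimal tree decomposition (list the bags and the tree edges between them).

Treewidth 3.
One such decomposition:
Bags: B1 = {a, b, c, d}
Tree: (single bag)

With just one bag of size 4, the width is 4 − 1 = 3, so tw(G) ≤ 3. On the other hand G contains the 4-clique {a, b, c, d}. A clique must lie in a single bag of any decomposition, so no decomposition can have width below 3. Combining the bounds, tw(G) = 3.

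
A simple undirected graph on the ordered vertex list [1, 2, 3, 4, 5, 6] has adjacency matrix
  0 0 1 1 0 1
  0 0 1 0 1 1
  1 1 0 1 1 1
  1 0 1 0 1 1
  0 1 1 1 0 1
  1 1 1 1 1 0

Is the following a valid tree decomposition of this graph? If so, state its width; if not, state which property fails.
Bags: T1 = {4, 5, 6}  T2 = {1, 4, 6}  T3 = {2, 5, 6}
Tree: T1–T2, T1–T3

No — vertex 3 appears in no bag.

A tree decomposition must satisfy three properties: every vertex lies in some bag; for every edge, both endpoints lie together in some bag; and for every vertex, the bags containing it form a connected subtree. Here vertex 3 appears in no bag, so the decomposition is invalid.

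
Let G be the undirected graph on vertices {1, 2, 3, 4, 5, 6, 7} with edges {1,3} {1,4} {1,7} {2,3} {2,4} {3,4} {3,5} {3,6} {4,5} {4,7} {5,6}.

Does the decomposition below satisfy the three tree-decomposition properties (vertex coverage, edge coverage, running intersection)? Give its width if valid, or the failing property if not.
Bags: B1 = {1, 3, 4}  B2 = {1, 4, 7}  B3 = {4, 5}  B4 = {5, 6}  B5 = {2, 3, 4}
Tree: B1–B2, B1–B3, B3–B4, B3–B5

A tree decomposition must satisfy three properties: every vertex lies in some bag; for every edge, both endpoints lie together in some bag; and for every vertex, the bags containing it form a connected subtree. Here edge (3,5) lies in no bag, so the decomposition is invalid.

No — edge (3,5) lies in no bag.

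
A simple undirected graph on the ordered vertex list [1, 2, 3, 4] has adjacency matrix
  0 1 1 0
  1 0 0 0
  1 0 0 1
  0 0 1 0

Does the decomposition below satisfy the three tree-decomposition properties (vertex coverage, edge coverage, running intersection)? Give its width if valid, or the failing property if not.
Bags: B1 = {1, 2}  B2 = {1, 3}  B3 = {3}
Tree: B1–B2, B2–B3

No — vertex 4 appears in no bag.

A tree decomposition must satisfy three properties: every vertex lies in some bag; for every edge, both endpoints lie together in some bag; and for every vertex, the bags containing it form a connected subtree. Here vertex 4 appears in no bag, so the decomposition is invalid.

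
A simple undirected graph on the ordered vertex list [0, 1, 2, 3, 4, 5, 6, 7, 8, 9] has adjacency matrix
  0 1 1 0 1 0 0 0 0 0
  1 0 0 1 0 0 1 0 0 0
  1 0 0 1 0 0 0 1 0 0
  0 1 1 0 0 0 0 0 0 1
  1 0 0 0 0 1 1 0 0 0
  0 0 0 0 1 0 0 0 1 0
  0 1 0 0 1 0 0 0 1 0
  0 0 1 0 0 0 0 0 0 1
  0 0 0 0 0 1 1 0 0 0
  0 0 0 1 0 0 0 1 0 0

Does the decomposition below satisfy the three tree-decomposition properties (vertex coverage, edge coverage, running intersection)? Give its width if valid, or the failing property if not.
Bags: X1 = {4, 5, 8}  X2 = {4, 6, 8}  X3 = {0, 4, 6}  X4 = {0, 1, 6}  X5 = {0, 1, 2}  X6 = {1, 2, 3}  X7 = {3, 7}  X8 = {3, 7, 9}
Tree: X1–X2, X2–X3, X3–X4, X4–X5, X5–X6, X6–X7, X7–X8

No — edge (2,7) lies in no bag.

A tree decomposition must satisfy three properties: every vertex lies in some bag; for every edge, both endpoints lie together in some bag; and for every vertex, the bags containing it form a connected subtree. Here edge (2,7) lies in no bag, so the decomposition is invalid.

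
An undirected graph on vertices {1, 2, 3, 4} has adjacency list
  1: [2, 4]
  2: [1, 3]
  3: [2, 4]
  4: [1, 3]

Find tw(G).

2

A width-2 tree decomposition is:
Bags: B1 = {1, 2, 3}  B2 = {1, 3, 4}
Tree: B1–B2
The largest bag has 3 vertices, giving width 2; this decomposition certifies tw(G) ≤ 2. Since 1–2–3–4–1 is a cycle in G, G is not acyclic. Forests are exactly the graphs of treewidth ≤ 1, so tw(G) ≥ 2. Therefore the treewidth is 2.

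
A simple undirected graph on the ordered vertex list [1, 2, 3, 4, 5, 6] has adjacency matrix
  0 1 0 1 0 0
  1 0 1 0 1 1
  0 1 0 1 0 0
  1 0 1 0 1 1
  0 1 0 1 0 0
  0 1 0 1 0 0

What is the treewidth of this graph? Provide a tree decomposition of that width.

Each bag holds 3 vertices, so the decomposition has width 2, which upper-bounds the treewidth. For the lower bound, G contains the cycle 2–5–4–1–2, so G is not a forest; only forests have treewidth ≤ 1, hence tw(G) ≥ 2. Combining the bounds, tw(G) = 2.

Treewidth 2.
One such decomposition:
Bags: B1 = {2, 4, 5}  B2 = {1, 2, 4}  B3 = {2, 3, 4}  B4 = {2, 4, 6}
Tree: B1–B2, B2–B3, B3–B4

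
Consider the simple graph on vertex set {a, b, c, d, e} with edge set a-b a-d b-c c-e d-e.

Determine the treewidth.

2

A width-2 tree decomposition is:
Bags: B1 = {c, d, e}  B2 = {b, c, d}  B3 = {a, b, d}
Tree: B1–B2, B2–B3
Every bag has size at most 3, so the width is 3 − 1 = 2 and tw(G) ≤ 2. Since d–e–c–b–a–d is a cycle in G, G is not acyclic. Forests are exactly the graphs of treewidth ≤ 1, so tw(G) ≥ 2. Therefore the treewidth is 2.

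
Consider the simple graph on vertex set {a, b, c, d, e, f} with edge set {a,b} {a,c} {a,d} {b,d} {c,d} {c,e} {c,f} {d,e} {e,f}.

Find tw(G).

2

A width-2 tree decomposition is:
Bags: B1 = {a, c, d}  B2 = {a, b, d}  B3 = {c, d, e}  B4 = {c, e, f}
Tree: B1–B2, B1–B3, B3–B4
Every bag has size at most 3, so the width is 3 − 1 = 2 and tw(G) ≤ 2. For the lower bound, the 3 vertices {c, d, e} are pairwise adjacent, and any tree decomposition puts a clique entirely inside one bag — forcing width ≥ 2. The upper and lower bounds meet at 2, so that is the treewidth.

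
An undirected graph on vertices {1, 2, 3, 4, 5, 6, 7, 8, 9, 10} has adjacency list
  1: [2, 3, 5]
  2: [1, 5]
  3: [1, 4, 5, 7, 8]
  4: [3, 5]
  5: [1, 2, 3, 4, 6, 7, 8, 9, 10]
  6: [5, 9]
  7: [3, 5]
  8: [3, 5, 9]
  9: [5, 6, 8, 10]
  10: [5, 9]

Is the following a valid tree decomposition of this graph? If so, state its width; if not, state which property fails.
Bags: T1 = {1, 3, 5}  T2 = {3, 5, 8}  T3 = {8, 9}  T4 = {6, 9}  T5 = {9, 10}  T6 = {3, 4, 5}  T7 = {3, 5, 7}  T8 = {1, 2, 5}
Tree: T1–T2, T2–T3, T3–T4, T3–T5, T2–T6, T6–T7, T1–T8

No — edge (5,9) lies in no bag.

A tree decomposition must satisfy three properties: every vertex lies in some bag; for every edge, both endpoints lie together in some bag; and for every vertex, the bags containing it form a connected subtree. Here edge (5,9) lies in no bag, so the decomposition is invalid.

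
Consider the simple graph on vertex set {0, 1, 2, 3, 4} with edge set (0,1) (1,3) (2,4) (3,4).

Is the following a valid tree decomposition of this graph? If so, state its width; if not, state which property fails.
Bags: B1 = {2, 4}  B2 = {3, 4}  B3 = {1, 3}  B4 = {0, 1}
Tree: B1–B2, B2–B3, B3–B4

Vertex coverage: the bags together contain {0, 1, 2, 3, 4}, the full vertex set. Edge coverage: each edge of G has both endpoints in at least one bag. Running intersection: for every vertex, the bags containing it form a connected subtree. All three properties hold, so this is a valid tree decomposition of width max|bag| − 1 = 1, and hence tw(G) ≤ 1.

Yes; width 1.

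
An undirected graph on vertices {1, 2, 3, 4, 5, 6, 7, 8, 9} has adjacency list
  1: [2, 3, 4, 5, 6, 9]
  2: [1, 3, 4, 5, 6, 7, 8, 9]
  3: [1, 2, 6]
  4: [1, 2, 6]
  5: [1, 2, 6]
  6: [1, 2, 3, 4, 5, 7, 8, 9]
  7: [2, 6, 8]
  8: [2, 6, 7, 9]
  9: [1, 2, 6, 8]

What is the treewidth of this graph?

A width-3 tree decomposition is:
Bags: B1 = {1, 2, 6, 9}  B2 = {1, 2, 5, 6}  B3 = {1, 2, 3, 6}  B4 = {2, 6, 8, 9}  B5 = {1, 2, 4, 6}  B6 = {2, 6, 7, 8}
Tree: B1–B2, B1–B3, B1–B4, B3–B5, B4–B6
The largest bag has 4 vertices, giving width 3; this decomposition certifies tw(G) ≤ 3. Conversely, {2, 6, 8, 9} is a clique of size 4, and the vertices of any clique must share a bag in every tree decomposition; so some bag has ≥ 4 vertices and tw(G) ≥ 3. The upper and lower bounds meet at 3, so that is the treewidth.

3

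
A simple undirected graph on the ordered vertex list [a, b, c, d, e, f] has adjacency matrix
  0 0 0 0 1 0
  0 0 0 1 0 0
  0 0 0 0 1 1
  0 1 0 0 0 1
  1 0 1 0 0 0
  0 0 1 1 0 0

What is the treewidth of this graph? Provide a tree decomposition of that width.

Treewidth 1.
One optimal decomposition is:
Bags: B1 = {a, e}  B2 = {c, e}  B3 = {c, f}  B4 = {d, f}  B5 = {b, d}
Tree: B1–B2, B2–B3, B3–B4, B4–B5

The largest bag has 2 vertices, giving width 1; this decomposition certifies tw(G) ≤ 1. Any graph with an edge has treewidth ≥ 1, and G has the edge a–e. Hence tw(G) = 1 exactly.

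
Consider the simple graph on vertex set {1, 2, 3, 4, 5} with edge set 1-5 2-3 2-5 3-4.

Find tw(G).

1

A width-1 tree decomposition is:
Bags: B1 = {3, 4}  B2 = {2, 3}  B3 = {2, 5}  B4 = {1, 5}
Tree: B1–B2, B2–B3, B3–B4
The largest bag has 2 vertices, giving width 1; this decomposition certifies tw(G) ≤ 1. G has an edge, so its treewidth is at least 1. The upper and lower bounds meet at 1, so that is the treewidth.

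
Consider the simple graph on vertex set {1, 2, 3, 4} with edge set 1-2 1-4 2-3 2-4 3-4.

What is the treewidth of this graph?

2

A width-2 tree decomposition is:
Bags: B1 = {1, 2, 4}  B2 = {2, 3, 4}
Tree: B1–B2
Each bag holds 3 vertices, so the decomposition has width 2, which upper-bounds the treewidth. For the lower bound, the 3 vertices {1, 2, 4} are pairwise adjacent, and any tree decomposition puts a clique entirely inside one bag — forcing width ≥ 2. Combining the bounds, tw(G) = 2.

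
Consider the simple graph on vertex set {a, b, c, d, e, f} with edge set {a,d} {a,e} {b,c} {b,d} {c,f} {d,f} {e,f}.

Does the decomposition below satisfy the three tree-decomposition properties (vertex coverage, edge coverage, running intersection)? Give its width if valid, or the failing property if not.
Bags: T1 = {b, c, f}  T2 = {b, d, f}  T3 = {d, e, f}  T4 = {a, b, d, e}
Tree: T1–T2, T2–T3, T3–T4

A tree decomposition must satisfy three properties: every vertex lies in some bag; for every edge, both endpoints lie together in some bag; and for every vertex, the bags containing it form a connected subtree. Here bags containing vertex b are not connected in the tree, so the decomposition is invalid.

No — bags containing vertex b are not connected in the tree.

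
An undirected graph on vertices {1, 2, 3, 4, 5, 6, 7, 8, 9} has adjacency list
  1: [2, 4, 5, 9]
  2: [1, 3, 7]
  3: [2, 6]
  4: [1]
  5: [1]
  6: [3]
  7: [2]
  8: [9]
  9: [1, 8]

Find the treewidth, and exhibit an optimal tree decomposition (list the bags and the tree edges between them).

Treewidth 1.
One optimal decomposition is:
Bags: B1 = {1, 4}  B2 = {1, 2}  B3 = {2, 3}  B4 = {3, 6}  B5 = {1, 5}  B6 = {1, 9}  B7 = {2, 7}  B8 = {8, 9}
Tree: B1–B2, B2–B3, B3–B4, B2–B5, B2–B6, B3–B7, B6–B8

Each bag holds 2 vertices, so the decomposition has width 1, which upper-bounds the treewidth. Any graph with an edge has treewidth ≥ 1, and G has the edge 4–1. Therefore the treewidth is 1.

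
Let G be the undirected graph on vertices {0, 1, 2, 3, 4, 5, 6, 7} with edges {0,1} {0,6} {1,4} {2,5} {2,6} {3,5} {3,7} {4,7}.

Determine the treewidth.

A width-2 tree decomposition is:
Bags: B1 = {1, 4, 7}  B2 = {0, 1, 7}  B3 = {0, 6, 7}  B4 = {2, 6, 7}  B5 = {2, 5, 7}  B6 = {3, 5, 7}
Tree: B1–B2, B2–B3, B3–B4, B4–B5, B5–B6
Every bag has size at most 3, so the width is 3 − 1 = 2 and tw(G) ≤ 2. For the lower bound, G contains the cycle 7–4–1–0–6–2–5–3–7, so G is not a forest; only forests have treewidth ≤ 1, hence tw(G) ≥ 2. Combining the bounds, tw(G) = 2.

2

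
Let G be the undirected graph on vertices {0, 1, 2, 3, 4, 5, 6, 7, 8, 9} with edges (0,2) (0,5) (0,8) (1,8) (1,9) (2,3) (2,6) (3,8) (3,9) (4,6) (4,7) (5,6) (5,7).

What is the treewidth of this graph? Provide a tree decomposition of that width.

Every bag has size at most 3, so the width is 3 − 1 = 2 and tw(G) ≤ 2. The edges 7–4–6–5–7 form a cycle, so G is not a tree and its treewidth is at least 2. Therefore the treewidth is 2.

Treewidth 2.
Bags: B1 = {4, 5, 7}  B2 = {4, 5, 6}  B3 = {0, 5, 6}  B4 = {0, 2, 6}  B5 = {0, 2, 8}  B6 = {2, 3, 8}  B7 = {1, 3, 8}  B8 = {1, 3, 9}
Tree: B1–B2, B2–B3, B3–B4, B4–B5, B5–B6, B6–B7, B7–B8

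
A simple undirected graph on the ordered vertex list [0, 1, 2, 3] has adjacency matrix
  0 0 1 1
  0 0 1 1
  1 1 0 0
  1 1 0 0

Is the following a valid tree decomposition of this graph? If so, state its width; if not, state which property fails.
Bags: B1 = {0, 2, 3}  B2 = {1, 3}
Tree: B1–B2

No — edge (2,1) lies in no bag.

A tree decomposition must satisfy three properties: every vertex lies in some bag; for every edge, both endpoints lie together in some bag; and for every vertex, the bags containing it form a connected subtree. Here edge (2,1) lies in no bag, so the decomposition is invalid.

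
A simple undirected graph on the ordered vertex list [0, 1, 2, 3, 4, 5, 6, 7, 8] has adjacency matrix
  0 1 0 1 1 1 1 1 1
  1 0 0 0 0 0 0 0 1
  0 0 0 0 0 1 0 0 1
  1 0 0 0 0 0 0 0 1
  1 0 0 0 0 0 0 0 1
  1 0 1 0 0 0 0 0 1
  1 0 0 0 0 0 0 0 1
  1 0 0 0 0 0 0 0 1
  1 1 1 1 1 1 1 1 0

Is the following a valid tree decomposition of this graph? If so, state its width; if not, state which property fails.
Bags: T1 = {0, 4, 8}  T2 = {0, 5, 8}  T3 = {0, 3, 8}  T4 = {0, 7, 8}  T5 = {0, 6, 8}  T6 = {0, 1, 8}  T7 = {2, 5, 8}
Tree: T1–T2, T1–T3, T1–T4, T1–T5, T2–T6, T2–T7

Yes; width 2.

Every vertex of G appears in some bag (union = {0, 1, 2, 3, 4, 5, 6, 7, 8}); every edge is covered by a bag; and for each vertex v the set of bags containing v is connected in the bag tree. The decomposition is therefore valid. The largest bag has 3 vertices, so the width is 2.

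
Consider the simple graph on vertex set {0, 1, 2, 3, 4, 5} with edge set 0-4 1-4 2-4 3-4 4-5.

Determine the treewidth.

1

A width-1 tree decomposition is:
Bags: B1 = {1, 4}  B2 = {0, 4}  B3 = {3, 4}  B4 = {4, 5}  B5 = {2, 4}
Tree: B1–B2, B2–B3, B2–B4, B1–B5
Each bag holds 2 vertices, so the decomposition has width 1, which upper-bounds the treewidth. Any graph with an edge has treewidth ≥ 1, and G has the edge 1–4. The upper and lower bounds meet at 1, so that is the treewidth.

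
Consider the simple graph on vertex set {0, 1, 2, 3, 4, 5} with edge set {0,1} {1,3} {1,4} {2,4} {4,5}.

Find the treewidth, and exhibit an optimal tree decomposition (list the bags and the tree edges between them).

Treewidth 1.
Bags: B1 = {1, 4}  B2 = {1, 3}  B3 = {2, 4}  B4 = {0, 1}  B5 = {4, 5}
Tree: B1–B2, B1–B3, B1–B4, B1–B5

Every bag has size at most 2, so the width is 2 − 1 = 1 and tw(G) ≤ 1. G has an edge, so its treewidth is at least 1. The upper and lower bounds meet at 1, so that is the treewidth.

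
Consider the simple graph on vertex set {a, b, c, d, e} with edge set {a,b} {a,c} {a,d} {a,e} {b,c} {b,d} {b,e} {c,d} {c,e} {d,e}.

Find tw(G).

A width-4 tree decomposition is:
Bags: B1 = {a, b, c, d, e}
Tree: (single bag)
A single bag containing all 5 vertices is trivially a valid decomposition of width 4. For the lower bound, the 5 vertices {a, b, c, d, e} are pairwise adjacent, and any tree decomposition puts a clique entirely inside one bag — forcing width ≥ 4. Hence tw(G) = 4 exactly.

4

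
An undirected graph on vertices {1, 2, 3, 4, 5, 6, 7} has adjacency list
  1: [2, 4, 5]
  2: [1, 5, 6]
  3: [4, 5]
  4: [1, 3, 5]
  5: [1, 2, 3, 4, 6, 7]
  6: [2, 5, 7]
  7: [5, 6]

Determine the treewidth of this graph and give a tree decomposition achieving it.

Treewidth 2.
One such decomposition:
Bags: B1 = {1, 2, 5}  B2 = {2, 5, 6}  B3 = {1, 4, 5}  B4 = {5, 6, 7}  B5 = {3, 4, 5}
Tree: B1–B2, B1–B3, B2–B4, B3–B5

Every bag has size at most 3, so the width is 3 − 1 = 2 and tw(G) ≤ 2. For the lower bound, the 3 vertices {1, 2, 5} are pairwise adjacent, and any tree decomposition puts a clique entirely inside one bag — forcing width ≥ 2. Hence tw(G) = 2 exactly.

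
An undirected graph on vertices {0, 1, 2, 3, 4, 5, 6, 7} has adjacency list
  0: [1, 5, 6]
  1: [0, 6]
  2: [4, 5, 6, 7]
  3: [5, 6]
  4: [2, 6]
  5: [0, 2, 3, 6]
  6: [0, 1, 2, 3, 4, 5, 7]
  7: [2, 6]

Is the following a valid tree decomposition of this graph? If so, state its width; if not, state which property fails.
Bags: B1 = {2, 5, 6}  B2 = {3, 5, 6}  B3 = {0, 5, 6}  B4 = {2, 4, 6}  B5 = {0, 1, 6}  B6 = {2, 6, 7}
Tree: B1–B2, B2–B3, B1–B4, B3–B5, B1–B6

Yes; width 2.

Checking the three conditions: (i) the bags cover all of {0, 1, 2, 3, 4, 5, 6, 7}; (ii) for each edge, some bag contains both endpoints; (iii) the bags containing any fixed vertex form a subtree. All hold, so the decomposition is valid with width 3 − 1 = 2.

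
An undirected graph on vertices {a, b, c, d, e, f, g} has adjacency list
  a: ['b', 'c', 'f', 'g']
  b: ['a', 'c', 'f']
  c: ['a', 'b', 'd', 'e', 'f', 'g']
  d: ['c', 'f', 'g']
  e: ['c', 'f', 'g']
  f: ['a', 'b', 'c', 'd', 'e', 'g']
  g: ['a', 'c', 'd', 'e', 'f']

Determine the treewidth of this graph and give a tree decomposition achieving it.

The largest bag has 4 vertices, giving width 3; this decomposition certifies tw(G) ≤ 3. For the lower bound, the 4 vertices {c, d, f, g} are pairwise adjacent, and any tree decomposition puts a clique entirely inside one bag — forcing width ≥ 3. Combining the bounds, tw(G) = 3.

Treewidth 3.
One such decomposition:
Bags: B1 = {a, c, f, g}  B2 = {c, e, f, g}  B3 = {c, d, f, g}  B4 = {a, b, c, f}
Tree: B1–B2, B1–B3, B1–B4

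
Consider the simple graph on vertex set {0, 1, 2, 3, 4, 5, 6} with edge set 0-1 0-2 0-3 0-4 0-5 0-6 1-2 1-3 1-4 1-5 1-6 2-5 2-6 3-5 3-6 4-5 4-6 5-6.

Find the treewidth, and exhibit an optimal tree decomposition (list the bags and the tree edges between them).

Treewidth 4.
One such decomposition:
Bags: B1 = {0, 1, 4, 5, 6}  B2 = {0, 1, 2, 5, 6}  B3 = {0, 1, 3, 5, 6}
Tree: B1–B2, B1–B3

The largest bag has 5 vertices, giving width 4; this decomposition certifies tw(G) ≤ 4. For the lower bound, the 5 vertices {0, 1, 2, 5, 6} are pairwise adjacent, and any tree decomposition puts a clique entirely inside one bag — forcing width ≥ 4. Combining the bounds, tw(G) = 4.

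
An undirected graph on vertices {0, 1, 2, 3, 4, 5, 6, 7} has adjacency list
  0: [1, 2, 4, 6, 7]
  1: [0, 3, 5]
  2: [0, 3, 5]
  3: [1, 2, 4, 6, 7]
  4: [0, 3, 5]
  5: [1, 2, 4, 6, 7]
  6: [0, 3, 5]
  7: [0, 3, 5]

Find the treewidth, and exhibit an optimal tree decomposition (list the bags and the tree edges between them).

Treewidth 3.
One such decomposition:
Bags: B1 = {0, 3, 5, 7}  B2 = {0, 3, 5, 6}  B3 = {0, 1, 3, 5}  B4 = {0, 2, 3, 5}  B5 = {0, 3, 4, 5}
Tree: B1–B2, B2–B3, B3–B4, B4–B5

The largest bag has 4 vertices, giving width 3; this decomposition certifies tw(G) ≤ 3. For the lower bound: the 4 vertex sets {3,7}, {5,6}, {0}, {1} are disjoint, each induces a connected subgraph, and every pair is joined by at least one edge of G. Contracting each set to a single vertex therefore yields K_{4} as a minor, and since treewidth is minor-monotone, tw(G) ≥ tw(K_{4}) = 3. Therefore the treewidth is 3.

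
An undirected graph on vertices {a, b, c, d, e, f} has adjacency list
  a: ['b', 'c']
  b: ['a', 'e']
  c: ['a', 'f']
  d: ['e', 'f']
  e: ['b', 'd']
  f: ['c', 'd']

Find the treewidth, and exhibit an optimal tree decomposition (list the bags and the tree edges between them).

The largest bag has 3 vertices, giving width 2; this decomposition certifies tw(G) ≤ 2. For the lower bound, G contains the cycle d–e–b–a–c–f–d, so G is not a forest; only forests have treewidth ≤ 1, hence tw(G) ≥ 2. Therefore the treewidth is 2.

Treewidth 2.
One such decomposition:
Bags: B1 = {b, d, e}  B2 = {a, b, d}  B3 = {a, c, d}  B4 = {c, d, f}
Tree: B1–B2, B2–B3, B3–B4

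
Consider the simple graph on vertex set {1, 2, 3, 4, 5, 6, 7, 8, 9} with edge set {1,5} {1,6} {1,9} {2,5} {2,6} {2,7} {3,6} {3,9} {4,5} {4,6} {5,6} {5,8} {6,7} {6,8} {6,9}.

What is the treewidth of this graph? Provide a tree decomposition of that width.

The largest bag has 3 vertices, giving width 2; this decomposition certifies tw(G) ≤ 2. Conversely, {1, 6, 9} is a clique of size 3, and the vertices of any clique must share a bag in every tree decomposition; so some bag has ≥ 3 vertices and tw(G) ≥ 2. Combining the bounds, tw(G) = 2.

Treewidth 2.
Bags: B1 = {1, 6, 9}  B2 = {1, 5, 6}  B3 = {5, 6, 8}  B4 = {3, 6, 9}  B5 = {2, 5, 6}  B6 = {2, 6, 7}  B7 = {4, 5, 6}
Tree: B1–B2, B2–B3, B1–B4, B2–B5, B5–B6, B5–B7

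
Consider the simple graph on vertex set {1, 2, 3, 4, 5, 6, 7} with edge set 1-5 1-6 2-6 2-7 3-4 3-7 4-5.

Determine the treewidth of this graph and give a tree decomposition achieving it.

Every bag has size at most 3, so the width is 3 − 1 = 2 and tw(G) ≤ 2. Since 3–7–2–6–1–5–4–3 is a cycle in G, G is not acyclic. Forests are exactly the graphs of treewidth ≤ 1, so tw(G) ≥ 2. Combining the bounds, tw(G) = 2.

Treewidth 2.
One optimal decomposition is:
Bags: B1 = {2, 3, 7}  B2 = {2, 3, 6}  B3 = {1, 3, 6}  B4 = {1, 3, 5}  B5 = {3, 4, 5}
Tree: B1–B2, B2–B3, B3–B4, B4–B5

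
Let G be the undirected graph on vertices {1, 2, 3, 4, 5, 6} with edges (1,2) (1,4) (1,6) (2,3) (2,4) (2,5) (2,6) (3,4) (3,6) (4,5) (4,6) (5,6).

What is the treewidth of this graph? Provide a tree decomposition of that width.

Every bag has size at most 4, so the width is 4 − 1 = 3 and tw(G) ≤ 3. Conversely, {1, 2, 4, 6} is a clique of size 4, and the vertices of any clique must share a bag in every tree decomposition; so some bag has ≥ 4 vertices and tw(G) ≥ 3. The upper and lower bounds meet at 3, so that is the treewidth.

Treewidth 3.
Bags: B1 = {1, 2, 4, 6}  B2 = {2, 4, 5, 6}  B3 = {2, 3, 4, 6}
Tree: B1–B2, B2–B3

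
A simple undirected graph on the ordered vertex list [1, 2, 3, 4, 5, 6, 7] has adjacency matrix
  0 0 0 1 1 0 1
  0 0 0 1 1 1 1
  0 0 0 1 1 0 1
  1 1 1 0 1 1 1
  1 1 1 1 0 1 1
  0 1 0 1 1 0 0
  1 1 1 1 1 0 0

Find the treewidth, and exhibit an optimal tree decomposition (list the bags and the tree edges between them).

Treewidth 3.
One such decomposition:
Bags: B1 = {3, 4, 5, 7}  B2 = {2, 4, 5, 7}  B3 = {1, 4, 5, 7}  B4 = {2, 4, 5, 6}
Tree: B1–B2, B1–B3, B2–B4

Every bag has size at most 4, so the width is 4 − 1 = 3 and tw(G) ≤ 3. For the lower bound, the 4 vertices {2, 4, 5, 6} are pairwise adjacent, and any tree decomposition puts a clique entirely inside one bag — forcing width ≥ 3. Hence tw(G) = 3 exactly.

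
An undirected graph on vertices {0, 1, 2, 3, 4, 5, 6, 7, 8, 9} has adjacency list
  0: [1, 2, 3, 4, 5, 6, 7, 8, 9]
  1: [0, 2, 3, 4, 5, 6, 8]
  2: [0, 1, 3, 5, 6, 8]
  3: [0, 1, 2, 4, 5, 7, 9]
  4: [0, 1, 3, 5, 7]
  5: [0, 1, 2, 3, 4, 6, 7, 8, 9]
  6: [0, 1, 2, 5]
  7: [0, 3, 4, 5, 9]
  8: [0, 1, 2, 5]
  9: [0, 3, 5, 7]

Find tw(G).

4

A width-4 tree decomposition is:
Bags: B1 = {0, 3, 4, 5, 7}  B2 = {0, 1, 3, 4, 5}  B3 = {0, 1, 2, 3, 5}  B4 = {0, 3, 5, 7, 9}  B5 = {0, 1, 2, 5, 6}  B6 = {0, 1, 2, 5, 8}
Tree: B1–B2, B2–B3, B1–B4, B3–B5, B3–B6
Every bag has size at most 5, so the width is 5 − 1 = 4 and tw(G) ≤ 4. On the other hand G contains the 5-clique {0, 1, 2, 5, 8}. A clique must lie in a single bag of any decomposition, so no decomposition can have width below 4. Combining the bounds, tw(G) = 4.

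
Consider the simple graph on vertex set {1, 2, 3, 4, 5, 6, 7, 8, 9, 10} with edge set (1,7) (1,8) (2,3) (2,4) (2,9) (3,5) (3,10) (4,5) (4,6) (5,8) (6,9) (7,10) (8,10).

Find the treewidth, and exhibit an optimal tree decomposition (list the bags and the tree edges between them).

Treewidth 2.
One such decomposition:
Bags: B1 = {1, 7, 8}  B2 = {7, 8, 10}  B3 = {5, 8, 10}  B4 = {3, 5, 10}  B5 = {3, 4, 5}  B6 = {2, 3, 4}  B7 = {2, 4, 6}  B8 = {2, 6, 9}
Tree: B1–B2, B2–B3, B3–B4, B4–B5, B5–B6, B6–B7, B7–B8

The largest bag has 3 vertices, giving width 2; this decomposition certifies tw(G) ≤ 2. The edges 1–7–10–8–1 form a cycle, so G is not a tree and its treewidth is at least 2. Combining the bounds, tw(G) = 2.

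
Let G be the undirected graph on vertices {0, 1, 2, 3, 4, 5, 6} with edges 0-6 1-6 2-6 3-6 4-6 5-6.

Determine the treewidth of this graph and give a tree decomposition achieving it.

Treewidth 1.
One such decomposition:
Bags: B1 = {4, 6}  B2 = {1, 6}  B3 = {3, 6}  B4 = {5, 6}  B5 = {2, 6}  B6 = {0, 6}
Tree: B1–B2, B1–B3, B3–B4, B3–B5, B1–B6

Every bag has size at most 2, so the width is 2 − 1 = 1 and tw(G) ≤ 1. Any graph with an edge has treewidth ≥ 1, and G has the edge 6–4. The upper and lower bounds meet at 1, so that is the treewidth.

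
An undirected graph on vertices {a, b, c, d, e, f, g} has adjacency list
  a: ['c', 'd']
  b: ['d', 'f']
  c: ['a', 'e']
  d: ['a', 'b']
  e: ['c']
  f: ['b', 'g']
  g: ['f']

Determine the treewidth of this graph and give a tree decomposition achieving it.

Treewidth 1.
One such decomposition:
Bags: B1 = {f, g}  B2 = {b, f}  B3 = {b, d}  B4 = {a, d}  B5 = {a, c}  B6 = {c, e}
Tree: B1–B2, B2–B3, B3–B4, B4–B5, B5–B6

Every bag has size at most 2, so the width is 2 − 1 = 1 and tw(G) ≤ 1. G has an edge, so its treewidth is at least 1. Hence tw(G) = 1 exactly.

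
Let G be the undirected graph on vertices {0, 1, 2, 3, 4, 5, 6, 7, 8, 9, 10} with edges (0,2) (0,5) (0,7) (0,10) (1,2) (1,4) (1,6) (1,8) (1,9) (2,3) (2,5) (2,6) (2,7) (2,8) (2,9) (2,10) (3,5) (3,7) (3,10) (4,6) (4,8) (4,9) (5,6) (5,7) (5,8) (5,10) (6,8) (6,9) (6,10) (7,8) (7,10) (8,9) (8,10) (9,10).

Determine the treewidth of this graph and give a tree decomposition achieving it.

Treewidth 4.
One such decomposition:
Bags: B1 = {2, 6, 8, 9, 10}  B2 = {1, 2, 6, 8, 9}  B3 = {2, 5, 6, 8, 10}  B4 = {2, 5, 7, 8, 10}  B5 = {1, 4, 6, 8, 9}  B6 = {2, 3, 5, 7, 10}  B7 = {0, 2, 5, 7, 10}
Tree: B1–B2, B1–B3, B3–B4, B2–B5, B4–B6, B6–B7

Each bag holds 5 vertices, so the decomposition has width 4, which upper-bounds the treewidth. For the lower bound, the 5 vertices {1, 2, 6, 8, 9} are pairwise adjacent, and any tree decomposition puts a clique entirely inside one bag — forcing width ≥ 4. The upper and lower bounds meet at 4, so that is the treewidth.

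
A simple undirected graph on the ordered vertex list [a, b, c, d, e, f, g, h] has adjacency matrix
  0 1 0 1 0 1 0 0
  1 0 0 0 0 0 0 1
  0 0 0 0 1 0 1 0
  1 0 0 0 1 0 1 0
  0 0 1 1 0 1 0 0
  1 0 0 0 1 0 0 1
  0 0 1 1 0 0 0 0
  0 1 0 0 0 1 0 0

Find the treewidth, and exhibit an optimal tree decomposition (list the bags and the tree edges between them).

Treewidth 2.
One such decomposition:
Bags: B1 = {c, e, g}  B2 = {d, e, g}  B3 = {d, e, f}  B4 = {a, d, f}  B5 = {a, f, h}  B6 = {a, b, h}
Tree: B1–B2, B2–B3, B3–B4, B4–B5, B5–B6

Each bag holds 3 vertices, so the decomposition has width 2, which upper-bounds the treewidth. For the lower bound, G contains the cycle c–g–d–e–c, so G is not a forest; only forests have treewidth ≤ 1, hence tw(G) ≥ 2. The upper and lower bounds meet at 2, so that is the treewidth.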